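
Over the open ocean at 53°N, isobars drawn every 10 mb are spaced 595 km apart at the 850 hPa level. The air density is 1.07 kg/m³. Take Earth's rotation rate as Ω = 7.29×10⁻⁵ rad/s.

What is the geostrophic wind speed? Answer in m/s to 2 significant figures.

Coriolis parameter at 53°N:
f = 2Ω sin φ = 2 × 7.29×10⁻⁵ × sin 53° = 1.16×10⁻⁴ s⁻¹
Pressure gradient: |∂P/∂n| = 1000 Pa / 595000 m = 1.68×10⁻³ Pa/m
Geostrophic balance (pressure-gradient force = Coriolis force):
V_g = (1/(fρ)) |∂P/∂n| = 1.68×10⁻³ / (1.16×10⁻⁴ × 1.07) = 13.5 m/s

13 m/s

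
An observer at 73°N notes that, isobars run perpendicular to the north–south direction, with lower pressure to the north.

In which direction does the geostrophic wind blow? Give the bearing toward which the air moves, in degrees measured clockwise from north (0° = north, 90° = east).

090°

The pressure-gradient force points toward the north (bearing 000°).
Geostrophic balance: in the Northern Hemisphere the Coriolis force deflects motion to the right, so the geostrophic wind blows 90° to the right of the pressure-gradient force (low pressure on the left).
Rotating 000° by 90° clockwise gives 090° — the wind blows toward the east.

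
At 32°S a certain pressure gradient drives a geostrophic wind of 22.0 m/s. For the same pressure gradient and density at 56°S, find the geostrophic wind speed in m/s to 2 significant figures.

14 m/s

With the same pressure gradient and density, V_g ∝ 1/f ∝ 1/sin φ.
V₂ = V₁ · sin φ₁ / sin φ₂ = 22.0 × sin 32° / sin 56°
V₂ = 22.0 × 0.5299/0.8290 = 14 m/s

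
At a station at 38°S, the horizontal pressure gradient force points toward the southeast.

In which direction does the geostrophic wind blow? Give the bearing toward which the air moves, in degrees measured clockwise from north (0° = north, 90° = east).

045°

The pressure-gradient force points toward the southeast (bearing 135°).
Geostrophic balance: in the Southern Hemisphere the Coriolis force deflects motion to the left, so the geostrophic wind blows 90° to the left of the pressure-gradient force (low pressure on the right).
Rotating 135° by 90° counterclockwise gives 045° — the wind blows toward the northeast.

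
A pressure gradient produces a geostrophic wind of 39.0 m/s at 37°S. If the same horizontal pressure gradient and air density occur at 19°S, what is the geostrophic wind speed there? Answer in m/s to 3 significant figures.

72.1 m/s

With the same pressure gradient and density, V_g ∝ 1/f ∝ 1/sin φ.
V₂ = V₁ · sin φ₁ / sin φ₂ = 39.0 × sin 37° / sin 19°
V₂ = 39.0 × 0.6018/0.3256 = 72.1 m/s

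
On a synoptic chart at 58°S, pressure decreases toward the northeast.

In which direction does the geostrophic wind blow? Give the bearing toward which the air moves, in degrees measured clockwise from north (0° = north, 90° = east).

The pressure-gradient force points toward the northeast (bearing 045°).
Geostrophic balance: in the Southern Hemisphere the Coriolis force deflects motion to the left, so the geostrophic wind blows 90° to the left of the pressure-gradient force (low pressure on the right).
Rotating 045° by 90° counterclockwise gives 315° — the wind blows toward the northwest.

315°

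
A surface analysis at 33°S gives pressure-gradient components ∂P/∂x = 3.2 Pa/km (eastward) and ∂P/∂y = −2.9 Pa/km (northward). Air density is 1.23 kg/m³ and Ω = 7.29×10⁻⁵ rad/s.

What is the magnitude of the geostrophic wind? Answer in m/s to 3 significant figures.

Coriolis parameter at 33°S:
f = 2Ω sin φ = 2 × 7.29×10⁻⁵ × sin 33° = 7.94×10⁻⁵ s⁻¹
In the Southern Hemisphere f is negative: f = −7.94×10⁻⁵ s⁻¹.
Component geostrophic relations (x east, y north):
u_g = −(1/(fρ)) ∂P/∂y,  v_g = (1/(fρ)) ∂P/∂x
u_g = −(−2.9×10⁻³)/(−7.94×10⁻⁵ × 1.23) = −29.7 m/s;  v_g = (3.2×10⁻³)/(−7.94×10⁻⁵ × 1.23) = −32.8 m/s
|V_g| = √(u_g² + v_g²) = 44.2 m/s

44.2 m/s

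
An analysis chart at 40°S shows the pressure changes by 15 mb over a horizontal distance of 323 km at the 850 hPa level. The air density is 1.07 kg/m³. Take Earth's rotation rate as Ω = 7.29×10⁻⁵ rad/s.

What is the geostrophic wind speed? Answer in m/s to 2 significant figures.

46 m/s

Coriolis parameter at 40°S:
f = 2Ω sin φ = 2 × 7.29×10⁻⁵ × sin 40° = 9.37×10⁻⁵ s⁻¹
Pressure gradient: |∂P/∂n| = 1500 Pa / 323000 m = 4.64×10⁻³ Pa/m
Geostrophic balance (pressure-gradient force = Coriolis force):
V_g = (1/(fρ)) |∂P/∂n| = 4.64×10⁻³ / (9.37×10⁻⁵ × 1.07) = 46.3 m/s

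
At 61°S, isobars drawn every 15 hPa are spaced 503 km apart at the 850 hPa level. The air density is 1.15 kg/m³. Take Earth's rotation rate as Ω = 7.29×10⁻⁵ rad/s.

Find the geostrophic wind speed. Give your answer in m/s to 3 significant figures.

Coriolis parameter at 61°S:
f = 2Ω sin φ = 2 × 7.29×10⁻⁵ × sin 61° = 1.28×10⁻⁴ s⁻¹
Pressure gradient: |∂P/∂n| = 1500 Pa / 503000 m = 2.98×10⁻³ Pa/m
Geostrophic balance (pressure-gradient force = Coriolis force):
V_g = (1/(fρ)) |∂P/∂n| = 2.98×10⁻³ / (1.28×10⁻⁴ × 1.15) = 20.3 m/s

20.3 m/s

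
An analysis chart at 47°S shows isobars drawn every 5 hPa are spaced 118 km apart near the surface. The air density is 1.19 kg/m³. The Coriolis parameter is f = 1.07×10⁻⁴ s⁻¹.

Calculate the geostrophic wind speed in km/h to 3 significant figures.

Pressure gradient: |∂P/∂n| = 500 Pa / 118000 m = 4.24×10⁻³ Pa/m
Geostrophic balance (pressure-gradient force = Coriolis force):
V_g = (1/(fρ)) |∂P/∂n| = 4.24×10⁻³ / (1.07×10⁻⁴ × 1.19) = 33.3 m/s
Converting: 33.3 m/s × 3.6 = 120 km/h

120 km/h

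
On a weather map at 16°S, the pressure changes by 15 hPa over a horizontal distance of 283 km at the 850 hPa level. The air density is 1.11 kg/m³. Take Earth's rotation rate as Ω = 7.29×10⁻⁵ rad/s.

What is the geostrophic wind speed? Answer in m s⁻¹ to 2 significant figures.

120 m s⁻¹

Coriolis parameter at 16°S:
f = 2Ω sin φ = 2 × 7.29×10⁻⁵ × sin 16° = 4.02×10⁻⁵ s⁻¹
Pressure gradient: |∂P/∂n| = 1500 Pa / 283000 m = 5.30×10⁻³ Pa/m
Geostrophic balance (pressure-gradient force = Coriolis force):
V_g = (1/(fρ)) |∂P/∂n| = 5.30×10⁻³ / (4.02×10⁻⁵ × 1.11) = 119 m/s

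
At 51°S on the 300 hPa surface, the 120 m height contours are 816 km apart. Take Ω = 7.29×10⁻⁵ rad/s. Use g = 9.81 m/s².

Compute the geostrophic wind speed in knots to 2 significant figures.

25 knots

Coriolis parameter at 51°S:
f = 2Ω sin φ = 2 × 7.29×10⁻⁵ × sin 51° = 1.13×10⁻⁴ s⁻¹
Height gradient: |∂Z/∂n| = 120 m / 816000 m = 1.47×10⁻⁴
On a pressure surface, geostrophic balance gives V_g = (g/f)|∂Z/∂n|:
V_g = 9.81 × 1.47×10⁻⁴ / 1.13×10⁻⁴ = 12.7 m/s
Converting: 12.7 m/s × 1.944 = 25 knots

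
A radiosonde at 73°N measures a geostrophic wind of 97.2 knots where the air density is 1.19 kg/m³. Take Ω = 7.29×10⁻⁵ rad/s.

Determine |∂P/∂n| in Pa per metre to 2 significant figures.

8.3×10⁻³ Pa/m

Coriolis parameter at 73°N:
f = 2Ω sin φ = 2 × 7.29×10⁻⁵ × sin 73° = 1.39×10⁻⁴ s⁻¹
Wind speed in SI: 97.2 knots = 50.0 m/s
Geostrophic balance rearranged: |∂P/∂n| = f ρ V_g
|∂P/∂n| = 1.39×10⁻⁴ × 1.19 × 50.0 = 8.30×10⁻³ Pa/m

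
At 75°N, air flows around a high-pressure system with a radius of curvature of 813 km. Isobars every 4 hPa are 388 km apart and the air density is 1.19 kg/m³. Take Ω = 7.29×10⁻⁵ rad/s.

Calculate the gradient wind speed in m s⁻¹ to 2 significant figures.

Coriolis parameter at 75°N:
f = 2Ω sin φ = 2 × 7.29×10⁻⁵ × sin 75° = 1.41×10⁻⁴ s⁻¹
Pressure gradient: |∂P/∂n| = 400 Pa / 388000 m = 1.03×10⁻³ Pa/m
Geostrophic speed: V_g = |∂P/∂n|/(fρ) = 1.03×10⁻³/(1.41×10⁻⁴ × 1.19) = 6.15 m/s
Around a high, pressure-gradient force acts outward with centrifugal, so Coriolis balances both:
fV = (1/ρ)|∂P/∂n| + V²/R  →  V² − fR·V + fR·V_g = 0
With fR = 1.41×10⁻⁴ × 813×10³ m = 114 m/s:
V = [fR − √((fR)² − 4 fR V_g)]/2 = [114 − √(114² − 4×114×6.15)]/2 = 6.52 m/s
Supergeostrophic (V > V_g = 6.15 m/s), as expected around a high.

6.5 m s⁻¹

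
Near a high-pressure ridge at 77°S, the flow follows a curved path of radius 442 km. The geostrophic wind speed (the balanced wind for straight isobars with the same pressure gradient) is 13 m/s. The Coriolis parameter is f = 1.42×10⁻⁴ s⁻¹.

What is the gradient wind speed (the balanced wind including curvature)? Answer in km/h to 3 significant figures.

66.2 km/h

Around a high, pressure-gradient force acts outward with centrifugal, so Coriolis balances both:
fV = (1/ρ)|∂P/∂n| + V²/R  →  V² − fR·V + fR·V_g = 0
With fR = 1.42×10⁻⁴ × 442×10³ m = 62.8 m/s:
V = [fR − √((fR)² − 4 fR V_g)]/2 = [62.8 − √(62.8² − 4×62.8×13)]/2 = 18.4 m/s
Supergeostrophic (V > V_g = 13 m/s), as expected around a high.
Converting: 18.4 m/s × 3.6 = 66.2 km/h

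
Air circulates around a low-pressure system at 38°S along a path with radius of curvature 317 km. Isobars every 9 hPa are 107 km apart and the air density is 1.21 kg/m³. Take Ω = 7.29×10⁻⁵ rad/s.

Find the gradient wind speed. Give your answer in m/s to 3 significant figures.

34.8 m/s

Coriolis parameter at 38°S:
f = 2Ω sin φ = 2 × 7.29×10⁻⁵ × sin 38° = 8.98×10⁻⁵ s⁻¹
Pressure gradient: |∂P/∂n| = 900 Pa / 107000 m = 8.41×10⁻³ Pa/m
Geostrophic speed: V_g = |∂P/∂n|/(fρ) = 8.41×10⁻³/(8.98×10⁻⁵ × 1.21) = 77.4 m/s
Around a low, centrifugal force acts outward with Coriolis, so pressure-gradient force balances both:
(1/ρ)|∂P/∂n| = fV + V²/R  →  V² + fR·V − fR·V_g = 0
With fR = 8.98×10⁻⁵ × 317×10³ m = 28.5 m/s:
V = [−fR + √((fR)² + 4 fR V_g)]/2 = [−28.5 + √(28.5² + 4×28.5×77.4)]/2 = 34.8 m/s
Subgeostrophic (V < V_g = 77.4 m/s), as expected around a low.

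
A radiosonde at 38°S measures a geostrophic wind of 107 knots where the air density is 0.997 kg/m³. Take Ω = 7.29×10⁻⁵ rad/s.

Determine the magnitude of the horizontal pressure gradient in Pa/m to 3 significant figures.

Coriolis parameter at 38°S:
f = 2Ω sin φ = 2 × 7.29×10⁻⁵ × sin 38° = 8.98×10⁻⁵ s⁻¹
Wind speed in SI: 107 knots = 55.0 m/s
Geostrophic balance rearranged: |∂P/∂n| = f ρ V_g
|∂P/∂n| = 8.98×10⁻⁵ × 0.997 × 55.0 = 4.93×10⁻³ Pa/m

4.93×10⁻³ Pa/m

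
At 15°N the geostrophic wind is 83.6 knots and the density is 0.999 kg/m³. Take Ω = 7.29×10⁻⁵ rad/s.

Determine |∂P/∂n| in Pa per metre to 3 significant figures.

Coriolis parameter at 15°N:
f = 2Ω sin φ = 2 × 7.29×10⁻⁵ × sin 15° = 3.77×10⁻⁵ s⁻¹
Wind speed in SI: 83.6 knots = 43.0 m/s
Geostrophic balance rearranged: |∂P/∂n| = f ρ V_g
|∂P/∂n| = 3.77×10⁻⁵ × 0.999 × 43.0 = 1.62×10⁻³ Pa/m

1.62×10⁻³ Pa/m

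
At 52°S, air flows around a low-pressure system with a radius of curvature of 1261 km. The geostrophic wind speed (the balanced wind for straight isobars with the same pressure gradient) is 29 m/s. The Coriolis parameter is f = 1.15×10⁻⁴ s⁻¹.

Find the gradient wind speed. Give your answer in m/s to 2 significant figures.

Around a low, centrifugal force acts outward with Coriolis, so pressure-gradient force balances both:
(1/ρ)|∂P/∂n| = fV + V²/R  →  V² + fR·V − fR·V_g = 0
With fR = 1.15×10⁻⁴ × 1261×10³ m = 145 m/s:
V = [−fR + √((fR)² + 4 fR V_g)]/2 = [−145 + √(145² + 4×145×29)]/2 = 24.8 m/s
Subgeostrophic (V < V_g = 29 m/s), as expected around a low.

25 m/s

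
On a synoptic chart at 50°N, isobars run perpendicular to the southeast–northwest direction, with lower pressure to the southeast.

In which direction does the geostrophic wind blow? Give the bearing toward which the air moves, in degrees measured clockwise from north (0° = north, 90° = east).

The pressure-gradient force points toward the southeast (bearing 135°).
Geostrophic balance: in the Northern Hemisphere the Coriolis force deflects motion to the right, so the geostrophic wind blows 90° to the right of the pressure-gradient force (low pressure on the left).
Rotating 135° by 90° clockwise gives 225° — the wind blows toward the southwest.

225°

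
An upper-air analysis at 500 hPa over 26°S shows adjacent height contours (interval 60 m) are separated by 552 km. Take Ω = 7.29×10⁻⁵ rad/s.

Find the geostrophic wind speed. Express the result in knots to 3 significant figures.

32.4 knots

Coriolis parameter at 26°S:
f = 2Ω sin φ = 2 × 7.29×10⁻⁵ × sin 26° = 6.39×10⁻⁵ s⁻¹
Height gradient: |∂Z/∂n| = 60 m / 552000 m = 1.09×10⁻⁴
On a pressure surface, geostrophic balance gives V_g = (g/f)|∂Z/∂n|:
V_g = 9.81 × 1.09×10⁻⁴ / 6.39×10⁻⁵ = 16.7 m/s
Converting: 16.7 m/s × 1.944 = 32.4 knots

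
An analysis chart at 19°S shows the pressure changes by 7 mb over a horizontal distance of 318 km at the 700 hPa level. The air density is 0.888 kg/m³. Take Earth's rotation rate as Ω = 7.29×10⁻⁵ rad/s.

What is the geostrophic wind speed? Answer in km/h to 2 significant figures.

190 km/h

Coriolis parameter at 19°S:
f = 2Ω sin φ = 2 × 7.29×10⁻⁵ × sin 19° = 4.75×10⁻⁵ s⁻¹
Pressure gradient: |∂P/∂n| = 700 Pa / 318000 m = 2.20×10⁻³ Pa/m
Geostrophic balance (pressure-gradient force = Coriolis force):
V_g = (1/(fρ)) |∂P/∂n| = 2.20×10⁻³ / (4.75×10⁻⁵ × 0.888) = 52.2 m/s
Converting: 52.2 m/s × 3.6 = 190 km/h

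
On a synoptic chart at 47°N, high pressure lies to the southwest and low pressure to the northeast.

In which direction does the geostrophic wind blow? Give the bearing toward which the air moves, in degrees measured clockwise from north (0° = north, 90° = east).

135°

The pressure-gradient force points toward the northeast (bearing 045°).
Geostrophic balance: in the Northern Hemisphere the Coriolis force deflects motion to the right, so the geostrophic wind blows 90° to the right of the pressure-gradient force (low pressure on the left).
Rotating 045° by 90° clockwise gives 135° — the wind blows toward the southeast.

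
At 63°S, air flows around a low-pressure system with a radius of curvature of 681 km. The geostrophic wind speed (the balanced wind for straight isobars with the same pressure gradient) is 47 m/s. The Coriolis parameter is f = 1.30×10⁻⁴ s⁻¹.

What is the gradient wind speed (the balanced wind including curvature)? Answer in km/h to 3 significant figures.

122 km/h

Around a low, centrifugal force acts outward with Coriolis, so pressure-gradient force balances both:
(1/ρ)|∂P/∂n| = fV + V²/R  →  V² + fR·V − fR·V_g = 0
With fR = 1.30×10⁻⁴ × 681×10³ m = 88.5 m/s:
V = [−fR + √((fR)² + 4 fR V_g)]/2 = [−88.5 + √(88.5² + 4×88.5×47)]/2 = 34 m/s
Subgeostrophic (V < V_g = 47 m/s), as expected around a low.
Converting: 34 m/s × 3.6 = 122 km/h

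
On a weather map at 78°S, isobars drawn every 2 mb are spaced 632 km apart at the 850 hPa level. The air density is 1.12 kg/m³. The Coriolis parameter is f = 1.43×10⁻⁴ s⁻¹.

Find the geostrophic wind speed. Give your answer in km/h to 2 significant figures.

7.1 km/h

Pressure gradient: |∂P/∂n| = 200 Pa / 632000 m = 3.16×10⁻⁴ Pa/m
Geostrophic balance (pressure-gradient force = Coriolis force):
V_g = (1/(fρ)) |∂P/∂n| = 3.16×10⁻⁴ / (1.43×10⁻⁴ × 1.12) = 1.98 m/s
Converting: 1.98 m/s × 3.6 = 7.1 km/h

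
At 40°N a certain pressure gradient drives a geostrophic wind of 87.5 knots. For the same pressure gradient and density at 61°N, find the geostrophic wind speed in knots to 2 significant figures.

With the same pressure gradient and density, V_g ∝ 1/f ∝ 1/sin φ.
V₂ = V₁ · sin φ₁ / sin φ₂ = 87.5 × sin 40° / sin 61°
V₂ = 87.5 × 0.6428/0.8746 = 64 knots

64 knots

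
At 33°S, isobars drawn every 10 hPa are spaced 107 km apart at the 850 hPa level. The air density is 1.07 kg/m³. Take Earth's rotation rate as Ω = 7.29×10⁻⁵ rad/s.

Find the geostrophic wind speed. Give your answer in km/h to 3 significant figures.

Coriolis parameter at 33°S:
f = 2Ω sin φ = 2 × 7.29×10⁻⁵ × sin 33° = 7.94×10⁻⁵ s⁻¹
Pressure gradient: |∂P/∂n| = 1000 Pa / 107000 m = 9.35×10⁻³ Pa/m
Geostrophic balance (pressure-gradient force = Coriolis force):
V_g = (1/(fρ)) |∂P/∂n| = 9.35×10⁻³ / (7.94×10⁻⁵ × 1.07) = 110 m/s
Converting: 110 m/s × 3.6 = 396 km/h

396 km/h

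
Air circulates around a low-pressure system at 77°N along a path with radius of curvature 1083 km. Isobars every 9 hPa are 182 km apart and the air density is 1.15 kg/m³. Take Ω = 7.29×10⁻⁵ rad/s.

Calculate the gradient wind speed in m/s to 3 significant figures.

Coriolis parameter at 77°N:
f = 2Ω sin φ = 2 × 7.29×10⁻⁵ × sin 77° = 1.42×10⁻⁴ s⁻¹
Pressure gradient: |∂P/∂n| = 900 Pa / 182000 m = 4.95×10⁻³ Pa/m
Geostrophic speed: V_g = |∂P/∂n|/(fρ) = 4.95×10⁻³/(1.42×10⁻⁴ × 1.15) = 30.3 m/s
Around a low, centrifugal force acts outward with Coriolis, so pressure-gradient force balances both:
(1/ρ)|∂P/∂n| = fV + V²/R  →  V² + fR·V − fR·V_g = 0
With fR = 1.42×10⁻⁴ × 1083×10³ m = 154 m/s:
V = [−fR + √((fR)² + 4 fR V_g)]/2 = [−154 + √(154² + 4×154×30.3)]/2 = 25.9 m/s
Subgeostrophic (V < V_g = 30.3 m/s), as expected around a low.

25.9 m/s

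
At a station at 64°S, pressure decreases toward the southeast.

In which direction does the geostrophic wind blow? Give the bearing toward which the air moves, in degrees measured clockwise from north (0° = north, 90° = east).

045°

The pressure-gradient force points toward the southeast (bearing 135°).
Geostrophic balance: in the Southern Hemisphere the Coriolis force deflects motion to the left, so the geostrophic wind blows 90° to the left of the pressure-gradient force (low pressure on the right).
Rotating 135° by 90° counterclockwise gives 045° — the wind blows toward the northeast.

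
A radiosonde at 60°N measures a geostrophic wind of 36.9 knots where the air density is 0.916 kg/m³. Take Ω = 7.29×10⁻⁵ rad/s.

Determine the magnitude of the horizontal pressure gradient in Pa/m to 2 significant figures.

2.2×10⁻³ Pa/m

Coriolis parameter at 60°N:
f = 2Ω sin φ = 2 × 7.29×10⁻⁵ × sin 60° = 1.26×10⁻⁴ s⁻¹
Wind speed in SI: 36.9 knots = 19.0 m/s
Geostrophic balance rearranged: |∂P/∂n| = f ρ V_g
|∂P/∂n| = 1.26×10⁻⁴ × 0.916 × 19.0 = 2.20×10⁻³ Pa/m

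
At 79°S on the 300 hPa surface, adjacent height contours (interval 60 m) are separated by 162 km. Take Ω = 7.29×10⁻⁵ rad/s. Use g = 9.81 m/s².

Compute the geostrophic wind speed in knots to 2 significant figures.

Coriolis parameter at 79°S:
f = 2Ω sin φ = 2 × 7.29×10⁻⁵ × sin 79° = 1.43×10⁻⁴ s⁻¹
Height gradient: |∂Z/∂n| = 60 m / 162000 m = 3.70×10⁻⁴
On a pressure surface, geostrophic balance gives V_g = (g/f)|∂Z/∂n|:
V_g = 9.81 × 3.70×10⁻⁴ / 1.43×10⁻⁴ = 25.4 m/s
Converting: 25.4 m/s × 1.944 = 49 knots

49 knots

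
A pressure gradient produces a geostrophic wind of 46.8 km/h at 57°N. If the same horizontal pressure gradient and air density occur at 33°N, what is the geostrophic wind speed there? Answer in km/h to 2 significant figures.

72 km/h

With the same pressure gradient and density, V_g ∝ 1/f ∝ 1/sin φ.
V₂ = V₁ · sin φ₁ / sin φ₂ = 46.8 × sin 57° / sin 33°
V₂ = 46.8 × 0.8387/0.5446 = 72 km/h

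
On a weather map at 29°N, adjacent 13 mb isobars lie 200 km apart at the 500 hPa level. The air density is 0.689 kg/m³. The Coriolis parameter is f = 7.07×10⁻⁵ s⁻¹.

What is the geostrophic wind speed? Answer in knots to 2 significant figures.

Pressure gradient: |∂P/∂n| = 1300 Pa / 200000 m = 6.50×10⁻³ Pa/m
Geostrophic balance (pressure-gradient force = Coriolis force):
V_g = (1/(fρ)) |∂P/∂n| = 6.50×10⁻³ / (7.07×10⁻⁵ × 0.689) = 133 m/s
Converting: 133 m/s × 1.944 = 260 knots

260 knots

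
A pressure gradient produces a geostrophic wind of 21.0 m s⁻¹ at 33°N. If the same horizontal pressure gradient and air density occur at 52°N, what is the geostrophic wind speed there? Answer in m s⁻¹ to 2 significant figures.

15 m s⁻¹

With the same pressure gradient and density, V_g ∝ 1/f ∝ 1/sin φ.
V₂ = V₁ · sin φ₁ / sin φ₂ = 21.0 × sin 33° / sin 52°
V₂ = 21.0 × 0.5446/0.7880 = 15 m s⁻¹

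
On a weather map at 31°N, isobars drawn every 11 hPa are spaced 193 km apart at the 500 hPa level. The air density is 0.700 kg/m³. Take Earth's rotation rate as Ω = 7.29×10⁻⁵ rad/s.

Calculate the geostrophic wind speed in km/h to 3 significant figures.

Coriolis parameter at 31°N:
f = 2Ω sin φ = 2 × 7.29×10⁻⁵ × sin 31° = 7.51×10⁻⁵ s⁻¹
Pressure gradient: |∂P/∂n| = 1100 Pa / 193000 m = 5.70×10⁻³ Pa/m
Geostrophic balance (pressure-gradient force = Coriolis force):
V_g = (1/(fρ)) |∂P/∂n| = 5.70×10⁻³ / (7.51×10⁻⁵ × 0.700) = 108 m/s
Converting: 108 m/s × 3.6 = 390 km/h

390 km/h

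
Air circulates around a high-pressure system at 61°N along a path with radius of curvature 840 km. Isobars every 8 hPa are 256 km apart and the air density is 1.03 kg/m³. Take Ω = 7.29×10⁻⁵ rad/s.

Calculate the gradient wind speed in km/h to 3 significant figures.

Coriolis parameter at 61°N:
f = 2Ω sin φ = 2 × 7.29×10⁻⁵ × sin 61° = 1.28×10⁻⁴ s⁻¹
Pressure gradient: |∂P/∂n| = 800 Pa / 256000 m = 3.12×10⁻³ Pa/m
Geostrophic speed: V_g = |∂P/∂n|/(fρ) = 3.12×10⁻³/(1.28×10⁻⁴ × 1.03) = 23.8 m/s
Around a high, pressure-gradient force acts outward with centrifugal, so Coriolis balances both:
fV = (1/ρ)|∂P/∂n| + V²/R  →  V² − fR·V + fR·V_g = 0
With fR = 1.28×10⁻⁴ × 840×10³ m = 107 m/s:
V = [fR − √((fR)² − 4 fR V_g)]/2 = [107 − √(107² − 4×107×23.8)]/2 = 35.7 m/s
Supergeostrophic (V > V_g = 23.8 m/s), as expected around a high.
Converting: 35.7 m/s × 3.6 = 128 km/h

128 km/h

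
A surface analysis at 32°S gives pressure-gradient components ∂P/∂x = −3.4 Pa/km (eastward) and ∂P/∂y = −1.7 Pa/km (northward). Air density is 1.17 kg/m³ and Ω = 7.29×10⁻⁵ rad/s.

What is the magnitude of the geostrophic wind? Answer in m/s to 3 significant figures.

Coriolis parameter at 32°S:
f = 2Ω sin φ = 2 × 7.29×10⁻⁵ × sin 32° = 7.73×10⁻⁵ s⁻¹
In the Southern Hemisphere f is negative: f = −7.73×10⁻⁵ s⁻¹.
Component geostrophic relations (x east, y north):
u_g = −(1/(fρ)) ∂P/∂y,  v_g = (1/(fρ)) ∂P/∂x
u_g = −(−1.7×10⁻³)/(−7.73×10⁻⁵ × 1.17) = −18.8 m/s;  v_g = (−3.4×10⁻³)/(−7.73×10⁻⁵ × 1.17) = 37.6 m/s
|V_g| = √(u_g² + v_g²) = 42.1 m/s

42.1 m/s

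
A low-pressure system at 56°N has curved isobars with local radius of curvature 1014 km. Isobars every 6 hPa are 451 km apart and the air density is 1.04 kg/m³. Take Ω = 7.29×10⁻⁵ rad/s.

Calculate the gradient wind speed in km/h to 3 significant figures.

35.3 km/h

Coriolis parameter at 56°N:
f = 2Ω sin φ = 2 × 7.29×10⁻⁵ × sin 56° = 1.21×10⁻⁴ s⁻¹
Pressure gradient: |∂P/∂n| = 600 Pa / 451000 m = 1.33×10⁻³ Pa/m
Geostrophic speed: V_g = |∂P/∂n|/(fρ) = 1.33×10⁻³/(1.21×10⁻⁴ × 1.04) = 10.6 m/s
Around a low, centrifugal force acts outward with Coriolis, so pressure-gradient force balances both:
(1/ρ)|∂P/∂n| = fV + V²/R  →  V² + fR·V − fR·V_g = 0
With fR = 1.21×10⁻⁴ × 1014×10³ m = 123 m/s:
V = [−fR + √((fR)² + 4 fR V_g)]/2 = [−123 + √(123² + 4×123×10.6)]/2 = 9.8 m/s
Subgeostrophic (V < V_g = 10.6 m/s), as expected around a low.
Converting: 9.8 m/s × 3.6 = 35.3 km/h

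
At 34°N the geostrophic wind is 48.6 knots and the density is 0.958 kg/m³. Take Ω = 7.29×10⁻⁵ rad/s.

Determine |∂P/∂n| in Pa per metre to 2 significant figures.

2.0×10⁻³ Pa/m

Coriolis parameter at 34°N:
f = 2Ω sin φ = 2 × 7.29×10⁻⁵ × sin 34° = 8.15×10⁻⁵ s⁻¹
Wind speed in SI: 48.6 knots = 25.0 m/s
Geostrophic balance rearranged: |∂P/∂n| = f ρ V_g
|∂P/∂n| = 8.15×10⁻⁵ × 0.958 × 25.0 = 1.95×10⁻³ Pa/m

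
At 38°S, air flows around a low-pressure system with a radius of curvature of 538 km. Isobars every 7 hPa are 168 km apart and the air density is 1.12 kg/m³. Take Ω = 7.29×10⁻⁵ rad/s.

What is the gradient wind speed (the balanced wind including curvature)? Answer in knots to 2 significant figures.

52 knots

Coriolis parameter at 38°S:
f = 2Ω sin φ = 2 × 7.29×10⁻⁵ × sin 38° = 8.98×10⁻⁵ s⁻¹
Pressure gradient: |∂P/∂n| = 700 Pa / 168000 m = 4.17×10⁻³ Pa/m
Geostrophic speed: V_g = |∂P/∂n|/(fρ) = 4.17×10⁻³/(8.98×10⁻⁵ × 1.12) = 41.4 m/s
Around a low, centrifugal force acts outward with Coriolis, so pressure-gradient force balances both:
(1/ρ)|∂P/∂n| = fV + V²/R  →  V² + fR·V − fR·V_g = 0
With fR = 8.98×10⁻⁵ × 538×10³ m = 48.3 m/s:
V = [−fR + √((fR)² + 4 fR V_g)]/2 = [−48.3 + √(48.3² + 4×48.3×41.4)]/2 = 26.7 m/s
Subgeostrophic (V < V_g = 41.4 m/s), as expected around a low.
Converting: 26.7 m/s × 1.944 = 52 knots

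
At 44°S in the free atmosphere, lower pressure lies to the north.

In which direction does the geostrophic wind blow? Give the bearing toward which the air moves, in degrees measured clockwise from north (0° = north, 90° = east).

270°

The pressure-gradient force points toward the north (bearing 000°).
Geostrophic balance: in the Southern Hemisphere the Coriolis force deflects motion to the left, so the geostrophic wind blows 90° to the left of the pressure-gradient force (low pressure on the right).
Rotating 000° by 90° counterclockwise gives 270° — the wind blows toward the west.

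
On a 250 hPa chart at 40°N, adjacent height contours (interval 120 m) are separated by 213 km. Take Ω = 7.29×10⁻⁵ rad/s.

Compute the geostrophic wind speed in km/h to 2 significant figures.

Coriolis parameter at 40°N:
f = 2Ω sin φ = 2 × 7.29×10⁻⁵ × sin 40° = 9.37×10⁻⁵ s⁻¹
Height gradient: |∂Z/∂n| = 120 m / 213000 m = 5.63×10⁻⁴
On a pressure surface, geostrophic balance gives V_g = (g/f)|∂Z/∂n|:
V_g = 9.81 × 5.63×10⁻⁴ / 9.37×10⁻⁵ = 59.0 m/s
Converting: 59.0 m/s × 3.6 = 210 km/h

210 km/h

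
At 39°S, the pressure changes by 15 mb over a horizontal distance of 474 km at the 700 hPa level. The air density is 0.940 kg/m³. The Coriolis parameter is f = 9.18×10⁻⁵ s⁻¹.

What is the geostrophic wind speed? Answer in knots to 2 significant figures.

71 knots

Pressure gradient: |∂P/∂n| = 1500 Pa / 474000 m = 3.16×10⁻³ Pa/m
Geostrophic balance (pressure-gradient force = Coriolis force):
V_g = (1/(fρ)) |∂P/∂n| = 3.16×10⁻³ / (9.18×10⁻⁵ × 0.940) = 36.7 m/s
Converting: 36.7 m/s × 1.944 = 71 knots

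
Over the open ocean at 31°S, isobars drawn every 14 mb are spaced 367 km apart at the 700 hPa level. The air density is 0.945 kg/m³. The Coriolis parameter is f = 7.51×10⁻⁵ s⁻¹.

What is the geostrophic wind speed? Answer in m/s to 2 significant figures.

Pressure gradient: |∂P/∂n| = 1400 Pa / 367000 m = 3.81×10⁻³ Pa/m
Geostrophic balance (pressure-gradient force = Coriolis force):
V_g = (1/(fρ)) |∂P/∂n| = 3.81×10⁻³ / (7.51×10⁻⁵ × 0.945) = 53.8 m/s

54 m/s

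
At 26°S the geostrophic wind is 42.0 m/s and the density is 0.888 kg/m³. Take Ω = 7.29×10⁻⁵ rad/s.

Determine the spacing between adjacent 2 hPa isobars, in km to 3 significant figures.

Coriolis parameter at 26°S:
f = 2Ω sin φ = 2 × 7.29×10⁻⁵ × sin 26° = 6.39×10⁻⁵ s⁻¹
Geostrophic balance rearranged: |∂P/∂n| = f ρ V_g
|∂P/∂n| = 6.39×10⁻⁵ × 0.888 × 42.0 = 2.38×10⁻³ Pa/m
Isobar spacing: Δn = ΔP/|∂P/∂n| = 200 Pa / 2.38×10⁻³ Pa/m = 83901 m ≈ 83.9 km

83.9 km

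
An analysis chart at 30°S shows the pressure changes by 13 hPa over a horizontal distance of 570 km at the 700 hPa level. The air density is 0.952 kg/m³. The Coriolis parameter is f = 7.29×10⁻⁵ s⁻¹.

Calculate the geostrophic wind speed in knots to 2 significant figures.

64 knots

Pressure gradient: |∂P/∂n| = 1300 Pa / 570000 m = 2.28×10⁻³ Pa/m
Geostrophic balance (pressure-gradient force = Coriolis force):
V_g = (1/(fρ)) |∂P/∂n| = 2.28×10⁻³ / (7.29×10⁻⁵ × 0.952) = 32.9 m/s
Converting: 32.9 m/s × 1.944 = 64 knots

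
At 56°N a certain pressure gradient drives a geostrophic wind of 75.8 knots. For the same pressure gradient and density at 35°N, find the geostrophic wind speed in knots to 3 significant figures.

With the same pressure gradient and density, V_g ∝ 1/f ∝ 1/sin φ.
V₂ = V₁ · sin φ₁ / sin φ₂ = 75.8 × sin 56° / sin 35°
V₂ = 75.8 × 0.8290/0.5736 = 110 knots

110 knots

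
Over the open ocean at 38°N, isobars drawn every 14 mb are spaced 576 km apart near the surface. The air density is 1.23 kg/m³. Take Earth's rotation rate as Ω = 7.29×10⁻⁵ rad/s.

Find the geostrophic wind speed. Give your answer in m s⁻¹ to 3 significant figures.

Coriolis parameter at 38°N:
f = 2Ω sin φ = 2 × 7.29×10⁻⁵ × sin 38° = 8.98×10⁻⁵ s⁻¹
Pressure gradient: |∂P/∂n| = 1400 Pa / 576000 m = 2.43×10⁻³ Pa/m
Geostrophic balance (pressure-gradient force = Coriolis force):
V_g = (1/(fρ)) |∂P/∂n| = 2.43×10⁻³ / (8.98×10⁻⁵ × 1.23) = 22.0 m/s

22.0 m s⁻¹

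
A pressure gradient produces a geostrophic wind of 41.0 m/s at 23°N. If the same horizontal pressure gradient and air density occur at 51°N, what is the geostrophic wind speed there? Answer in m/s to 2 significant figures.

With the same pressure gradient and density, V_g ∝ 1/f ∝ 1/sin φ.
V₂ = V₁ · sin φ₁ / sin φ₂ = 41.0 × sin 23° / sin 51°
V₂ = 41.0 × 0.3907/0.7771 = 21 m/s

21 m/s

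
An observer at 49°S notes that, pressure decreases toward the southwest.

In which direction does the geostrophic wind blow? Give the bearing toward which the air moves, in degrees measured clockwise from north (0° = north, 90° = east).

The pressure-gradient force points toward the southwest (bearing 225°).
Geostrophic balance: in the Southern Hemisphere the Coriolis force deflects motion to the left, so the geostrophic wind blows 90° to the left of the pressure-gradient force (low pressure on the right).
Rotating 225° by 90° counterclockwise gives 135° — the wind blows toward the southeast.

135°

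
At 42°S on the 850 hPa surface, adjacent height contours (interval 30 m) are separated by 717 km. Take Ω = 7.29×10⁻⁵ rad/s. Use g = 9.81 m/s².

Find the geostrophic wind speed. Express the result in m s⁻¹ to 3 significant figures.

4.21 m s⁻¹

Coriolis parameter at 42°S:
f = 2Ω sin φ = 2 × 7.29×10⁻⁵ × sin 42° = 9.76×10⁻⁵ s⁻¹
Height gradient: |∂Z/∂n| = 30 m / 717000 m = 4.18×10⁻⁵
On a pressure surface, geostrophic balance gives V_g = (g/f)|∂Z/∂n|:
V_g = 9.81 × 4.18×10⁻⁵ / 9.76×10⁻⁵ = 4.21 m/s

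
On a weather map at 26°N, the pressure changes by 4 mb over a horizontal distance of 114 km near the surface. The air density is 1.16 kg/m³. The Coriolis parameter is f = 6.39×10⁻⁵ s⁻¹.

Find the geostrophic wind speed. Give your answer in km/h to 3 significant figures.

Pressure gradient: |∂P/∂n| = 400 Pa / 114000 m = 3.51×10⁻³ Pa/m
Geostrophic balance (pressure-gradient force = Coriolis force):
V_g = (1/(fρ)) |∂P/∂n| = 3.51×10⁻³ / (6.39×10⁻⁵ × 1.16) = 47.3 m/s
Converting: 47.3 m/s × 3.6 = 170 km/h

170 km/h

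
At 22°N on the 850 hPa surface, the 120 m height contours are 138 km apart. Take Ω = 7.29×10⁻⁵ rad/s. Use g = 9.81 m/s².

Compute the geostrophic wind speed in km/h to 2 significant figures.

560 km/h

Coriolis parameter at 22°N:
f = 2Ω sin φ = 2 × 7.29×10⁻⁵ × sin 22° = 5.46×10⁻⁵ s⁻¹
Height gradient: |∂Z/∂n| = 120 m / 138000 m = 8.70×10⁻⁴
On a pressure surface, geostrophic balance gives V_g = (g/f)|∂Z/∂n|:
V_g = 9.81 × 8.70×10⁻⁴ / 5.46×10⁻⁵ = 156 m/s
Converting: 156 m/s × 3.6 = 560 km/h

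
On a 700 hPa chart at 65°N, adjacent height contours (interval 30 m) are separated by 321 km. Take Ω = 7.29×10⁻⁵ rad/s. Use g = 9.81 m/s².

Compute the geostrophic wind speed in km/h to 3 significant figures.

25.0 km/h

Coriolis parameter at 65°N:
f = 2Ω sin φ = 2 × 7.29×10⁻⁵ × sin 65° = 1.32×10⁻⁴ s⁻¹
Height gradient: |∂Z/∂n| = 30 m / 321000 m = 9.35×10⁻⁵
On a pressure surface, geostrophic balance gives V_g = (g/f)|∂Z/∂n|:
V_g = 9.81 × 9.35×10⁻⁵ / 1.32×10⁻⁴ = 6.94 m/s
Converting: 6.94 m/s × 3.6 = 25.0 km/h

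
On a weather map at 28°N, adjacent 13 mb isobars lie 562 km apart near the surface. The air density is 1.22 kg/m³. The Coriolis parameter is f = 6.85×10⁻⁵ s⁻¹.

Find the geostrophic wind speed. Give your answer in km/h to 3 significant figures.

Pressure gradient: |∂P/∂n| = 1300 Pa / 562000 m = 2.31×10⁻³ Pa/m
Geostrophic balance (pressure-gradient force = Coriolis force):
V_g = (1/(fρ)) |∂P/∂n| = 2.31×10⁻³ / (6.85×10⁻⁵ × 1.22) = 27.7 m/s
Converting: 27.7 m/s × 3.6 = 99.6 km/h

99.6 km/h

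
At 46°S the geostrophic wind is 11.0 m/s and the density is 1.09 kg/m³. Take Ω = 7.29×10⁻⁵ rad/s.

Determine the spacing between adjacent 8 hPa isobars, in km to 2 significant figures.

Coriolis parameter at 46°S:
f = 2Ω sin φ = 2 × 7.29×10⁻⁵ × sin 46° = 1.05×10⁻⁴ s⁻¹
Geostrophic balance rearranged: |∂P/∂n| = f ρ V_g
|∂P/∂n| = 1.05×10⁻⁴ × 1.09 × 11.0 = 1.26×10⁻³ Pa/m
Isobar spacing: Δn = ΔP/|∂P/∂n| = 800 Pa / 1.26×10⁻³ Pa/m = 636179 m ≈ 640 km

640 km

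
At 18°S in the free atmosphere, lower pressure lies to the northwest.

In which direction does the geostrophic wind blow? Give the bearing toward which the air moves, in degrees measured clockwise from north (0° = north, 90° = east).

The pressure-gradient force points toward the northwest (bearing 315°).
Geostrophic balance: in the Southern Hemisphere the Coriolis force deflects motion to the left, so the geostrophic wind blows 90° to the left of the pressure-gradient force (low pressure on the right).
Rotating 315° by 90° counterclockwise gives 225° — the wind blows toward the southwest.

225°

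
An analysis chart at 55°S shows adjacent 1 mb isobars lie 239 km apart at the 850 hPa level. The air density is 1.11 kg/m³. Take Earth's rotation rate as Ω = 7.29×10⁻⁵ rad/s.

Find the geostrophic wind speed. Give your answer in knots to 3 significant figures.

6.14 knots

Coriolis parameter at 55°S:
f = 2Ω sin φ = 2 × 7.29×10⁻⁵ × sin 55° = 1.19×10⁻⁴ s⁻¹
Pressure gradient: |∂P/∂n| = 100 Pa / 239000 m = 4.18×10⁻⁴ Pa/m
Geostrophic balance (pressure-gradient force = Coriolis force):
V_g = (1/(fρ)) |∂P/∂n| = 4.18×10⁻⁴ / (1.19×10⁻⁴ × 1.11) = 3.16 m/s
Converting: 3.16 m/s × 1.944 = 6.14 knots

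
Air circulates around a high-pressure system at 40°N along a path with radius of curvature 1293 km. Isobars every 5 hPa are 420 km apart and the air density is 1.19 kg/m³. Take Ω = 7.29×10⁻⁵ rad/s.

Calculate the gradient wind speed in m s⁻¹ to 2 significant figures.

12 m s⁻¹

Coriolis parameter at 40°N:
f = 2Ω sin φ = 2 × 7.29×10⁻⁵ × sin 40° = 9.37×10⁻⁵ s⁻¹
Pressure gradient: |∂P/∂n| = 500 Pa / 420000 m = 1.19×10⁻³ Pa/m
Geostrophic speed: V_g = |∂P/∂n|/(fρ) = 1.19×10⁻³/(9.37×10⁻⁵ × 1.19) = 10.7 m/s
Around a high, pressure-gradient force acts outward with centrifugal, so Coriolis balances both:
fV = (1/ρ)|∂P/∂n| + V²/R  →  V² − fR·V + fR·V_g = 0
With fR = 9.37×10⁻⁵ × 1293×10³ m = 121 m/s:
V = [fR − √((fR)² − 4 fR V_g)]/2 = [121 − √(121² − 4×121×10.7)]/2 = 11.8 m/s
Supergeostrophic (V > V_g = 10.7 m/s), as expected around a high.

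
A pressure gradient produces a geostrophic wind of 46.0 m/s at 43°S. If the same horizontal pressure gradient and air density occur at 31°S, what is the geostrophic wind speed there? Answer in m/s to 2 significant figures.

61 m/s

With the same pressure gradient and density, V_g ∝ 1/f ∝ 1/sin φ.
V₂ = V₁ · sin φ₁ / sin φ₂ = 46.0 × sin 43° / sin 31°
V₂ = 46.0 × 0.6820/0.5150 = 61 m/s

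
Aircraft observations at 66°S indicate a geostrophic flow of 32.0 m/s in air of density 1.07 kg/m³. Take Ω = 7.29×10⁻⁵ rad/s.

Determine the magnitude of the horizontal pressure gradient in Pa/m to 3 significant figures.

Coriolis parameter at 66°S:
f = 2Ω sin φ = 2 × 7.29×10⁻⁵ × sin 66° = 1.33×10⁻⁴ s⁻¹
Geostrophic balance rearranged: |∂P/∂n| = f ρ V_g
|∂P/∂n| = 1.33×10⁻⁴ × 1.07 × 32.0 = 4.56×10⁻³ Pa/m

4.56×10⁻³ Pa/m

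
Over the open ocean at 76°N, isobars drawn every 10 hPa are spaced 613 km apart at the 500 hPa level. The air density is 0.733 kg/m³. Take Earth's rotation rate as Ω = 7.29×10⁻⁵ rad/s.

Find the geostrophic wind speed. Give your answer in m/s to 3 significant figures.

15.7 m/s

Coriolis parameter at 76°N:
f = 2Ω sin φ = 2 × 7.29×10⁻⁵ × sin 76° = 1.41×10⁻⁴ s⁻¹
Pressure gradient: |∂P/∂n| = 1000 Pa / 613000 m = 1.63×10⁻³ Pa/m
Geostrophic balance (pressure-gradient force = Coriolis force):
V_g = (1/(fρ)) |∂P/∂n| = 1.63×10⁻³ / (1.41×10⁻⁴ × 0.733) = 15.7 m/s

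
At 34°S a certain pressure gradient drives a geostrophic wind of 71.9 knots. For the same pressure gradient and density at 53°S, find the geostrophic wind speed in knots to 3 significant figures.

With the same pressure gradient and density, V_g ∝ 1/f ∝ 1/sin φ.
V₂ = V₁ · sin φ₁ / sin φ₂ = 71.9 × sin 34° / sin 53°
V₂ = 71.9 × 0.5592/0.7986 = 50.3 knots

50.3 knots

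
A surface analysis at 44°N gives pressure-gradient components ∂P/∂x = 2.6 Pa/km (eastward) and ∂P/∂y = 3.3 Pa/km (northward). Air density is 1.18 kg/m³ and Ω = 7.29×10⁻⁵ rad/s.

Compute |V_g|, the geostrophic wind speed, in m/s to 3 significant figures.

Coriolis parameter at 44°N:
f = 2Ω sin φ = 2 × 7.29×10⁻⁵ × sin 44° = 1.01×10⁻⁴ s⁻¹
Component geostrophic relations (x east, y north):
u_g = −(1/(fρ)) ∂P/∂y,  v_g = (1/(fρ)) ∂P/∂x
u_g = −(3.3×10⁻³)/(1.01×10⁻⁴ × 1.18) = −27.6 m/s;  v_g = (2.6×10⁻³)/(1.01×10⁻⁴ × 1.18) = 21.8 m/s
|V_g| = √(u_g² + v_g²) = 35.2 m/s

35.2 m/s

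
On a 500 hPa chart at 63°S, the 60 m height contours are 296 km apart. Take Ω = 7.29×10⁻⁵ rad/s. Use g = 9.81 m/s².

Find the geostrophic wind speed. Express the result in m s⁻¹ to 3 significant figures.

15.3 m s⁻¹

Coriolis parameter at 63°S:
f = 2Ω sin φ = 2 × 7.29×10⁻⁵ × sin 63° = 1.30×10⁻⁴ s⁻¹
Height gradient: |∂Z/∂n| = 60 m / 296000 m = 2.03×10⁻⁴
On a pressure surface, geostrophic balance gives V_g = (g/f)|∂Z/∂n|:
V_g = 9.81 × 2.03×10⁻⁴ / 1.30×10⁻⁴ = 15.3 m/s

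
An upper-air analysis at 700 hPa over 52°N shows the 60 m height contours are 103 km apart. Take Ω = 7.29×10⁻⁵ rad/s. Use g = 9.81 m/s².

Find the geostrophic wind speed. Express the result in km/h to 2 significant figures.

180 km/h

Coriolis parameter at 52°N:
f = 2Ω sin φ = 2 × 7.29×10⁻⁵ × sin 52° = 1.15×10⁻⁴ s⁻¹
Height gradient: |∂Z/∂n| = 60 m / 103000 m = 5.83×10⁻⁴
On a pressure surface, geostrophic balance gives V_g = (g/f)|∂Z/∂n|:
V_g = 9.81 × 5.83×10⁻⁴ / 1.15×10⁻⁴ = 49.7 m/s
Converting: 49.7 m/s × 3.6 = 180 km/h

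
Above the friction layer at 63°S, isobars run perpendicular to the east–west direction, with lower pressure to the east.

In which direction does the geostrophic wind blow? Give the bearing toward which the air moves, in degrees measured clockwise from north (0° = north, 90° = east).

000°

The pressure-gradient force points toward the east (bearing 090°).
Geostrophic balance: in the Southern Hemisphere the Coriolis force deflects motion to the left, so the geostrophic wind blows 90° to the left of the pressure-gradient force (low pressure on the right).
Rotating 090° by 90° counterclockwise gives 000° — the wind blows toward the north.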